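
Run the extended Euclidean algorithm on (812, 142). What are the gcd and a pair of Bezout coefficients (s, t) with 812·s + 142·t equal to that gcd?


Euclidean algorithm on (812, 142) — divide until remainder is 0:
  812 = 5 · 142 + 102
  142 = 1 · 102 + 40
  102 = 2 · 40 + 22
  40 = 1 · 22 + 18
  22 = 1 · 18 + 4
  18 = 4 · 4 + 2
  4 = 2 · 2 + 0
gcd(812, 142) = 2.
Track Bezout coefficients alongside the remainders: start with r₀ = 812 = a·1 + b·0 (s = 1, t = 0) and r₁ = 142 = a·0 + b·1 (s = 0, t = 1); each new remainder r_{k+1} = r_{k-1} − q_k·r_k inherits s_{k+1} = s_{k-1} − q_k·s_k, t_{k+1} = t_{k-1} − q_k·t_k, so r_k = a·s_k + b·t_k at every step:
  q = 5: r = 102, s = 1 − 5·0 = 1, t = 0 − 5·1 = -5  (check: 812·1 + 142·(-5) = 102)
  q = 1: r = 40, s = 0 − 1·1 = -1, t = 1 − 1·(-5) = 6  (check: 812·(-1) + 142·6 = 40)
  q = 2: r = 22, s = 1 − 2·(-1) = 3, t = -5 − 2·6 = -17  (check: 812·3 + 142·(-17) = 22)
  q = 1: r = 18, s = -1 − 1·3 = -4, t = 6 − 1·(-17) = 23  (check: 812·(-4) + 142·23 = 18)
  q = 1: r = 4, s = 3 − 1·(-4) = 7, t = -17 − 1·23 = -40  (check: 812·7 + 142·(-40) = 4)
  q = 4: r = 2, s = -4 − 4·7 = -32, t = 23 − 4·(-40) = 183  (check: 812·(-32) + 142·183 = 2)
The row with r = 2 (the gcd) gives the Bezout coefficients s = -32, t = 183.
Result: 812 · (-32) + 142 · (183) = 2.

gcd(812, 142) = 2; s = -32, t = 183 (check: 812·(-32) + 142·183 = 2).


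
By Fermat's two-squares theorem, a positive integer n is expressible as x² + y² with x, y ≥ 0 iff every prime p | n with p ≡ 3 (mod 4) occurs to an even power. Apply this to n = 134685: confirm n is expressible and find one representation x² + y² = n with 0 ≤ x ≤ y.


Step 1: Factor n = 134685 = 3^2 · 5 · 41 · 73.
Step 2: Check the mod-4 condition on each prime factor: 3 ≡ 3 (mod 4), exponent 2 (must be even); 5 ≡ 1 (mod 4), exponent 1; 41 ≡ 1 (mod 4), exponent 1; 73 ≡ 1 (mod 4), exponent 1.
All primes ≡ 3 (mod 4) appear to even exponent (or don't appear), so by the two-squares theorem n IS expressible as a sum of two squares.
Step 3: Build a representation. Group n = k² · m with k = 3 and m = 5 · 41 · 73 = 14965 (a product of primes ≡ 1 (mod 4)); a representation of m scales to one of n via (k·x)² + (k·y)² = k²(x² + y²). Each prime p ≡ 1 (mod 4) is itself a sum of two squares; find a² by testing p − a² for a perfect square:
  5: 5 − 1² = 4 = 2² ⇒ 5 = 1² + 2².
  41: 41 − 1² = 40, 41 − 2² = 37, 41 − 3² = 32, 41 − 4² = 25 = 5² ⇒ 41 = 4² + 5².
  73: 73 − 1² = 72, 73 − 2² = 69, 73 − 3² = 64 = 8² ⇒ 73 = 3² + 8².
  Combine using the Brahmagupta–Fibonacci identity (a² + b²)(c² + d²) = (ac − bd)² + (ad + bc)² = (ac + bd)² + (ad − bc)²:
  5 · 41 = 205: from (1² + 2²)(4² + 5²), take (1·4 − 2·5, 1·5 + 2·4) = (4 − 10, 5 + 8) = (-6, 13); dropping signs (only squares matter) gives (6, 13); check 6² + 13² = 36 + 169 = 205 ✓.
  205 · 73 = 14965: from (6² + 13²)(3² + 8²), take (6·3 − 13·8, 6·8 + 13·3) = (18 − 104, 48 + 39) = (-86, 87); dropping signs (only squares matter) gives (86, 87); check 86² + 87² = 7396 + 7569 = 14965 ✓.
  Scale by k = 3: (3·86, 3·87) = (258, 261).
Step 4: Order so x ≤ y and verify: 258² + 261² = 66564 + 68121 = 134685 = n. ✓

n = 134685 = 258² + 261² (one valid representation with x ≤ y).


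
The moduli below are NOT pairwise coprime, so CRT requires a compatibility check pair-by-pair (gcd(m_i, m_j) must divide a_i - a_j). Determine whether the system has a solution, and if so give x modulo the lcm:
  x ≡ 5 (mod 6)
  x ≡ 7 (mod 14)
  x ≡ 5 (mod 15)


Moduli 6, 14, 15 are not pairwise coprime, so CRT works modulo lcm(m_i) when all pairwise compatibility conditions hold.
Pairwise compatibility: gcd(m_i, m_j) must divide a_i - a_j for every pair.
Merge one congruence at a time:
  Start: x ≡ 5 (mod 6).
  Combine with x ≡ 7 (mod 14): gcd(6, 14) = 2; 7 - 5 = 2, which IS divisible by 2, so compatible.
    Write x = 5 + 6·t and substitute into x ≡ 7 (mod 14): 6·t ≡ 7 − 5 = 2 (mod 14).
    Divide the congruence (and modulus) by g = 2: 3·t ≡ 1 (mod 7).
    The inverse of 3 mod 7 is 5 (since 3·5 = 15 = 2·7 + 1), so t ≡ 5·1 = 5 ≡ 5 (mod 7).
    Then x = 5 + 6·5 = 35, valid modulo lcm(6, 14) = 42: x ≡ 35 (mod 42).
  Combine with x ≡ 5 (mod 15): gcd(42, 15) = 3; 5 - 35 = -30, which IS divisible by 3, so compatible.
    Write x = 35 + 42·t and substitute into x ≡ 5 (mod 15): 42·t ≡ 5 − 35 = -30 (mod 15).
    Divide the congruence (and modulus) by g = 3: 14·t ≡ -10 (mod 5).
    Reduce coefficients mod 5: 4·t ≡ 0 (mod 5).
    The inverse of 4 mod 5 is 4 (since 4·4 = 16 = 3·5 + 1), so t ≡ 4·0 = 0 ≡ 0 (mod 5).
    Then x = 35 + 42·0 = 35, valid modulo lcm(42, 15) = 210: x ≡ 35 (mod 210).
Verify: 35 mod 6 = 5, 35 mod 14 = 7, 35 mod 15 = 5.

x ≡ 35 (mod 210).


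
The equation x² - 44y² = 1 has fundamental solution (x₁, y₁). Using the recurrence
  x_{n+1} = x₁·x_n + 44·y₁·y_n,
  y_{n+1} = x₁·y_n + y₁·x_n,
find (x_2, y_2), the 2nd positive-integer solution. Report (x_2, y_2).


Step 1: Find the fundamental solution (x₁, y₁) of x² - 44y² = 1.
  Expand √44 as a continued fraction. a₀ = ⌊√44⌋ = 6; iterate m_{k+1} = d_k·a_k − m_k, d_{k+1} = (44 − m_{k+1}²)/d_k, a_{k+1} = ⌊(a₀ + m_{k+1})/d_{k+1}⌋ (starting m₀ = 0, d₀ = 1), with convergents p_k = a_k·p_{k-1} + p_{k-2}, q_k = a_k·q_{k-1} + q_{k-2} (p₋₁ = 1, q₋₁ = 0):
  k = 0: a₀ = 6; p₀/q₀ = 6/1; p₀² − 44·q₀² = 36 − 44 = -8.
  k = 1: m = 6, d = 8, a = ⌊(6 + 6)/8⌋ = 1; p/q = (1·6 + 1)/(1·1 + 0) = 7/1; p² − 44·q² = 49 − 44 = 5.
  k = 2: m = 2, d = 5, a = ⌊(6 + 2)/5⌋ = 1; p/q = (1·7 + 6)/(1·1 + 1) = 13/2; p² − 44·q² = 169 − 176 = -7.
  k = 3: m = 3, d = 7, a = ⌊(6 + 3)/7⌋ = 1; p/q = (1·13 + 7)/(1·2 + 1) = 20/3; p² − 44·q² = 400 − 396 = 4.
  k = 4: m = 4, d = 4, a = ⌊(6 + 4)/4⌋ = 2; p/q = (2·20 + 13)/(2·3 + 2) = 53/8; p² − 44·q² = 2809 − 2816 = -7.
  k = 5: m = 4, d = 7, a = ⌊(6 + 4)/7⌋ = 1; p/q = (1·53 + 20)/(1·8 + 3) = 73/11; p² − 44·q² = 5329 − 5324 = 5.
  k = 6: m = 3, d = 5, a = ⌊(6 + 3)/5⌋ = 1; p/q = (1·73 + 53)/(1·11 + 8) = 126/19; p² − 44·q² = 15876 − 15884 = -8.
  k = 7: m = 2, d = 8, a = ⌊(6 + 2)/8⌋ = 1; p/q = (1·126 + 73)/(1·19 + 11) = 199/30; p² − 44·q² = 39601 − 39600 = 1.
  The first convergent with p² − 44·q² = 1 gives the fundamental solution (x₁, y₁) = (199, 30).
Step 2: Apply the recurrence (x_{n+1}, y_{n+1}) = (x₁x_n + 44y₁y_n, x₁y_n + y₁x_n) repeatedly.
  From (x_1, y_1) = (199, 30): x_2 = 199·199 + 44·30·30 = 79201; y_2 = 199·30 + 30·199 = 11940.
Step 3: Verify x_2² - 44·y_2² = 6272798401 - 6272798400 = 1 (should be 1). ✓

(x_1, y_1) = (199, 30); (x_2, y_2) = (79201, 11940).


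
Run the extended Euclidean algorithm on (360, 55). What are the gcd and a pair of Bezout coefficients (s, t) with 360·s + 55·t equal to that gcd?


Euclidean algorithm on (360, 55) — divide until remainder is 0:
  360 = 6 · 55 + 30
  55 = 1 · 30 + 25
  30 = 1 · 25 + 5
  25 = 5 · 5 + 0
gcd(360, 55) = 5.
Track Bezout coefficients alongside the remainders: start with r₀ = 360 = a·1 + b·0 (s = 1, t = 0) and r₁ = 55 = a·0 + b·1 (s = 0, t = 1); each new remainder r_{k+1} = r_{k-1} − q_k·r_k inherits s_{k+1} = s_{k-1} − q_k·s_k, t_{k+1} = t_{k-1} − q_k·t_k, so r_k = a·s_k + b·t_k at every step:
  q = 6: r = 30, s = 1 − 6·0 = 1, t = 0 − 6·1 = -6  (check: 360·1 + 55·(-6) = 30)
  q = 1: r = 25, s = 0 − 1·1 = -1, t = 1 − 1·(-6) = 7  (check: 360·(-1) + 55·7 = 25)
  q = 1: r = 5, s = 1 − 1·(-1) = 2, t = -6 − 1·7 = -13  (check: 360·2 + 55·(-13) = 5)
The row with r = 5 (the gcd) gives the Bezout coefficients s = 2, t = -13.
Result: 360 · (2) + 55 · (-13) = 5.

gcd(360, 55) = 5; s = 2, t = -13 (check: 360·2 + 55·(-13) = 5).


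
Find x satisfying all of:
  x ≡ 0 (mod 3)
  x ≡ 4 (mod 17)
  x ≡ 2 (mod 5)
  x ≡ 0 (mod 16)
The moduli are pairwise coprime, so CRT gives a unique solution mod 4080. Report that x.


Product of moduli M = 3 · 17 · 5 · 16 = 4080.
Merge one congruence at a time:
  Start: x ≡ 0 (mod 3).
  Combine with x ≡ 4 (mod 17); new modulus lcm = 51.
    Write x = 0 + 3·t and substitute into x ≡ 4 (mod 17): 3·t ≡ 4 − 0 = 4 (mod 17).
    The inverse of 3 mod 17 is 6 (since 3·6 = 18 = 1·17 + 1), so t ≡ 6·4 = 24 ≡ 7 (mod 17).
    Then x = 0 + 3·7 = 21, valid modulo lcm(3, 17) = 51: x ≡ 21 (mod 51).
  Combine with x ≡ 2 (mod 5); new modulus lcm = 255.
    Write x = 21 + 51·t and substitute into x ≡ 2 (mod 5): 51·t ≡ 2 − 21 = -19 (mod 5).
    Reduce coefficients mod 5: 1·t ≡ 1 (mod 5).
    So t ≡ 1 (mod 5).
    Then x = 21 + 51·1 = 72, valid modulo lcm(51, 5) = 255: x ≡ 72 (mod 255).
  Combine with x ≡ 0 (mod 16); new modulus lcm = 4080.
    Write x = 72 + 255·t and substitute into x ≡ 0 (mod 16): 255·t ≡ 0 − 72 = -72 (mod 16).
    Reduce coefficients mod 16: 15·t ≡ 8 (mod 16).
    The inverse of 15 mod 16 is 15 (since 15·15 = 225 = 14·16 + 1), so t ≡ 15·8 = 120 ≡ 8 (mod 16).
    Then x = 72 + 255·8 = 2112, valid modulo lcm(255, 16) = 4080: x ≡ 2112 (mod 4080).
Verify against each original: 2112 mod 3 = 0, 2112 mod 17 = 4, 2112 mod 5 = 2, 2112 mod 16 = 0.

x ≡ 2112 (mod 4080).


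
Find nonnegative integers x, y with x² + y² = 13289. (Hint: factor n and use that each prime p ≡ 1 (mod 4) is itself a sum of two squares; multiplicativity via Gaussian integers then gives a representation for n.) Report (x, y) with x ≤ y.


Step 1: Factor n = 13289 = 97 · 137.
Step 2: Check the mod-4 condition on each prime factor: 97 ≡ 1 (mod 4), exponent 1; 137 ≡ 1 (mod 4), exponent 1.
All primes ≡ 3 (mod 4) appear to even exponent (or don't appear), so by the two-squares theorem n IS expressible as a sum of two squares.
Step 3: Build a representation. Here n = 97 · 137 is a product of primes ≡ 1 (mod 4). Each prime p ≡ 1 (mod 4) is itself a sum of two squares; find a² by testing p − a² for a perfect square:
  97: 97 − 1² = 96, 97 − 2² = 93, 97 − 3² = 88, 97 − 4² = 81 = 9² ⇒ 97 = 4² + 9².
  137: 137 − 1² = 136, 137 − 2² = 133, 137 − 3² = 128, 137 − 4² = 121 = 11² ⇒ 137 = 4² + 11².
  Combine using the Brahmagupta–Fibonacci identity (a² + b²)(c² + d²) = (ac − bd)² + (ad + bc)² = (ac + bd)² + (ad − bc)²:
  97 · 137 = 13289: from (4² + 9²)(4² + 11²), take (4·4 − 9·11, 4·11 + 9·4) = (16 − 99, 44 + 36) = (-83, 80); dropping signs (only squares matter) gives (83, 80); check 83² + 80² = 6889 + 6400 = 13289 ✓.
Step 4: Order so x ≤ y and verify: 80² + 83² = 6400 + 6889 = 13289 = n. ✓

n = 13289 = 80² + 83² (one valid representation with x ≤ y).


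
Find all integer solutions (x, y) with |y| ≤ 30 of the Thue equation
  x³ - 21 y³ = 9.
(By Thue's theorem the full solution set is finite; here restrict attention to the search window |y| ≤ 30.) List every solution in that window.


The equation is x³ - 21y³ = 9. For fixed y, x³ = 21·y³ + 9, so a solution requires the RHS to be a perfect cube.
Strategy: iterate y from -30 to 30, compute RHS = 21·y³ + 9, and check whether it is a (positive or negative) perfect cube.
Check small values of y:
  y = 0: RHS = 9 is not a perfect cube.
  y = 1: RHS = 30 is not a perfect cube.
  y = -1: RHS = -12 is not a perfect cube.
  y = 2: RHS = 177 is not a perfect cube.
  y = -2: RHS = -159 is not a perfect cube.
  y = 3: RHS = 576 is not a perfect cube.
  y = -3: RHS = -558 is not a perfect cube.
Continuing the search up to |y| = 30 finds no solutions either.
No (x, y) in the scanned range satisfies the equation.

No integer solutions with |y| ≤ 30.


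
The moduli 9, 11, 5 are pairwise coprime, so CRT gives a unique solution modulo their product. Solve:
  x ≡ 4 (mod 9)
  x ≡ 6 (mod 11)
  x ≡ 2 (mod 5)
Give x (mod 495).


Moduli 9, 11, 5 are pairwise coprime; by CRT there is a unique solution modulo M = 9 · 11 · 5 = 495.
Solve pairwise, accumulating the modulus:
  Start with x ≡ 4 (mod 9).
  Combine with x ≡ 6 (mod 11): since gcd(9, 11) = 1, we get a unique residue mod 99.
    Write x = 4 + 9·t and substitute into x ≡ 6 (mod 11): 9·t ≡ 6 − 4 = 2 (mod 11).
    The inverse of 9 mod 11 is 5 (since 9·5 = 45 = 4·11 + 1), so t ≡ 5·2 = 10 ≡ 10 (mod 11).
    Then x = 4 + 9·10 = 94, valid modulo lcm(9, 11) = 99: x ≡ 94 (mod 99).
  Combine with x ≡ 2 (mod 5): since gcd(99, 5) = 1, we get a unique residue mod 495.
    Write x = 94 + 99·t and substitute into x ≡ 2 (mod 5): 99·t ≡ 2 − 94 = -92 (mod 5).
    Reduce coefficients mod 5: 4·t ≡ 3 (mod 5).
    The inverse of 4 mod 5 is 4 (since 4·4 = 16 = 3·5 + 1), so t ≡ 4·3 = 12 ≡ 2 (mod 5).
    Then x = 94 + 99·2 = 292, valid modulo lcm(99, 5) = 495: x ≡ 292 (mod 495).
Verify: 292 mod 9 = 4 ✓, 292 mod 11 = 6 ✓, 292 mod 5 = 2 ✓.

x ≡ 292 (mod 495).


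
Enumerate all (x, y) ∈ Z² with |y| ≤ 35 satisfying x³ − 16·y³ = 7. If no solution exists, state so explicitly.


The equation is x³ - 16y³ = 7. For fixed y, x³ = 16·y³ + 7, so a solution requires the RHS to be a perfect cube.
Strategy: iterate y from -35 to 35, compute RHS = 16·y³ + 7, and check whether it is a (positive or negative) perfect cube.
Check small values of y:
  y = 0: RHS = 7 is not a perfect cube.
  y = 1: RHS = 23 is not a perfect cube.
  y = -1: RHS = -9 is not a perfect cube.
  y = 2: RHS = 135 is not a perfect cube.
  y = -2: RHS = -121 is not a perfect cube.
  y = 3: RHS = 439 is not a perfect cube.
  y = -3: RHS = -425 is not a perfect cube.
Continuing the search up to |y| = 35 finds no solutions either.
No (x, y) in the scanned range satisfies the equation.

No integer solutions with |y| ≤ 35.


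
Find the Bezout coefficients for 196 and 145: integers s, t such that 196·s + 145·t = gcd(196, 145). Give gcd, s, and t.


Euclidean algorithm on (196, 145) — divide until remainder is 0:
  196 = 1 · 145 + 51
  145 = 2 · 51 + 43
  51 = 1 · 43 + 8
  43 = 5 · 8 + 3
  8 = 2 · 3 + 2
  3 = 1 · 2 + 1
  2 = 2 · 1 + 0
gcd(196, 145) = 1.
Track Bezout coefficients alongside the remainders: start with r₀ = 196 = a·1 + b·0 (s = 1, t = 0) and r₁ = 145 = a·0 + b·1 (s = 0, t = 1); each new remainder r_{k+1} = r_{k-1} − q_k·r_k inherits s_{k+1} = s_{k-1} − q_k·s_k, t_{k+1} = t_{k-1} − q_k·t_k, so r_k = a·s_k + b·t_k at every step:
  q = 1: r = 51, s = 1 − 1·0 = 1, t = 0 − 1·1 = -1  (check: 196·1 + 145·(-1) = 51)
  q = 2: r = 43, s = 0 − 2·1 = -2, t = 1 − 2·(-1) = 3  (check: 196·(-2) + 145·3 = 43)
  q = 1: r = 8, s = 1 − 1·(-2) = 3, t = -1 − 1·3 = -4  (check: 196·3 + 145·(-4) = 8)
  q = 5: r = 3, s = -2 − 5·3 = -17, t = 3 − 5·(-4) = 23  (check: 196·(-17) + 145·23 = 3)
  q = 2: r = 2, s = 3 − 2·(-17) = 37, t = -4 − 2·23 = -50  (check: 196·37 + 145·(-50) = 2)
  q = 1: r = 1, s = -17 − 1·37 = -54, t = 23 − 1·(-50) = 73  (check: 196·(-54) + 145·73 = 1)
The row with r = 1 (the gcd) gives the Bezout coefficients s = -54, t = 73.
Result: 196 · (-54) + 145 · (73) = 1.

gcd(196, 145) = 1; s = -54, t = 73 (check: 196·(-54) + 145·73 = 1).


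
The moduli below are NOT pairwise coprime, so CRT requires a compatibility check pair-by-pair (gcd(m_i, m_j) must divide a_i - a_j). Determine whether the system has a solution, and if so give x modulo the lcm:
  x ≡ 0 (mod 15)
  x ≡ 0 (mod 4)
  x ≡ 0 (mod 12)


Moduli 15, 4, 12 are not pairwise coprime, so CRT works modulo lcm(m_i) when all pairwise compatibility conditions hold.
Pairwise compatibility: gcd(m_i, m_j) must divide a_i - a_j for every pair.
Merge one congruence at a time:
  Start: x ≡ 0 (mod 15).
  Combine with x ≡ 0 (mod 4): gcd(15, 4) = 1; 0 - 0 = 0, which IS divisible by 1, so compatible.
    Write x = 0 + 15·t and substitute into x ≡ 0 (mod 4): 15·t ≡ 0 − 0 = 0 (mod 4).
    Reduce coefficients mod 4: 3·t ≡ 0 (mod 4).
    The inverse of 3 mod 4 is 3 (since 3·3 = 9 = 2·4 + 1), so t ≡ 3·0 = 0 ≡ 0 (mod 4).
    Then x = 0 + 15·0 = 0, valid modulo lcm(15, 4) = 60: x ≡ 0 (mod 60).
  Combine with x ≡ 0 (mod 12): gcd(60, 12) = 12; 0 - 0 = 0, which IS divisible by 12, so compatible.
    Write x = 0 + 60·t and substitute into x ≡ 0 (mod 12): 60·t ≡ 0 − 0 = 0 (mod 12).
    Divide the congruence (and modulus) by g = 12: 5·t ≡ 0 (mod 1).
    Modulo 1 every t works; take t = 0.
    Then x = 0 + 60·0 = 0, valid modulo lcm(60, 12) = 60: x ≡ 0 (mod 60).
Verify: 0 mod 15 = 0, 0 mod 4 = 0, 0 mod 12 = 0.

x ≡ 0 (mod 60).


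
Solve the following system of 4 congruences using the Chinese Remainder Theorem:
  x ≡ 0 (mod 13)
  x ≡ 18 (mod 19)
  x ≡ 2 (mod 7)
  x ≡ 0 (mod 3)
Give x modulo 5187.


Product of moduli M = 13 · 19 · 7 · 3 = 5187.
Merge one congruence at a time:
  Start: x ≡ 0 (mod 13).
  Combine with x ≡ 18 (mod 19); new modulus lcm = 247.
    Write x = 0 + 13·t and substitute into x ≡ 18 (mod 19): 13·t ≡ 18 − 0 = 18 (mod 19).
    The inverse of 13 mod 19 is 3 (since 13·3 = 39 = 2·19 + 1), so t ≡ 3·18 = 54 ≡ 16 (mod 19).
    Then x = 0 + 13·16 = 208, valid modulo lcm(13, 19) = 247: x ≡ 208 (mod 247).
  Combine with x ≡ 2 (mod 7); new modulus lcm = 1729.
    Write x = 208 + 247·t and substitute into x ≡ 2 (mod 7): 247·t ≡ 2 − 208 = -206 (mod 7).
    Reduce coefficients mod 7: 2·t ≡ 4 (mod 7).
    The inverse of 2 mod 7 is 4 (since 2·4 = 8 = 1·7 + 1), so t ≡ 4·4 = 16 ≡ 2 (mod 7).
    Then x = 208 + 247·2 = 702, valid modulo lcm(247, 7) = 1729: x ≡ 702 (mod 1729).
  Combine with x ≡ 0 (mod 3); new modulus lcm = 5187.
    Write x = 702 + 1729·t and substitute into x ≡ 0 (mod 3): 1729·t ≡ 0 − 702 = -702 (mod 3).
    Reduce coefficients mod 3: 1·t ≡ 0 (mod 3).
    So t ≡ 0 (mod 3).
    Then x = 702 + 1729·0 = 702, valid modulo lcm(1729, 3) = 5187: x ≡ 702 (mod 5187).
Verify against each original: 702 mod 13 = 0, 702 mod 19 = 18, 702 mod 7 = 2, 702 mod 3 = 0.

x ≡ 702 (mod 5187).


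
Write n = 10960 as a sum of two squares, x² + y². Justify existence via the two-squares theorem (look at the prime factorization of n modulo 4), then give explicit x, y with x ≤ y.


Step 1: Factor n = 10960 = 2^4 · 5 · 137.
Step 2: Check the mod-4 condition on each prime factor: 2 = 2 (special); 5 ≡ 1 (mod 4), exponent 1; 137 ≡ 1 (mod 4), exponent 1.
All primes ≡ 3 (mod 4) appear to even exponent (or don't appear), so by the two-squares theorem n IS expressible as a sum of two squares.
Step 3: Build a representation. Group n = k² · m with k = 4 and m = 5 · 137 = 685 (a product of primes ≡ 1 (mod 4)); a representation of m scales to one of n via (k·x)² + (k·y)² = k²(x² + y²). Each prime p ≡ 1 (mod 4) is itself a sum of two squares; find a² by testing p − a² for a perfect square:
  5: 5 − 1² = 4 = 2² ⇒ 5 = 1² + 2².
  137: 137 − 1² = 136, 137 − 2² = 133, 137 − 3² = 128, 137 − 4² = 121 = 11² ⇒ 137 = 4² + 11².
  Combine using the Brahmagupta–Fibonacci identity (a² + b²)(c² + d²) = (ac − bd)² + (ad + bc)² = (ac + bd)² + (ad − bc)²:
  5 · 137 = 685: from (1² + 2²)(4² + 11²), take (1·4 − 2·11, 1·11 + 2·4) = (4 − 22, 11 + 8) = (-18, 19); dropping signs (only squares matter) gives (18, 19); check 18² + 19² = 324 + 361 = 685 ✓.
  Scale by k = 4: (4·18, 4·19) = (72, 76).
Step 4: Order so x ≤ y and verify: 72² + 76² = 5184 + 5776 = 10960 = n. ✓

n = 10960 = 72² + 76² (one valid representation with x ≤ y).


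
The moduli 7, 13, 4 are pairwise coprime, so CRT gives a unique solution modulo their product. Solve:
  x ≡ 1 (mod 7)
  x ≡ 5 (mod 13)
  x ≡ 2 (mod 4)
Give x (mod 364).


Moduli 7, 13, 4 are pairwise coprime; by CRT there is a unique solution modulo M = 7 · 13 · 4 = 364.
Solve pairwise, accumulating the modulus:
  Start with x ≡ 1 (mod 7).
  Combine with x ≡ 5 (mod 13): since gcd(7, 13) = 1, we get a unique residue mod 91.
    Write x = 1 + 7·t and substitute into x ≡ 5 (mod 13): 7·t ≡ 5 − 1 = 4 (mod 13).
    The inverse of 7 mod 13 is 2 (since 7·2 = 14 = 1·13 + 1), so t ≡ 2·4 = 8 ≡ 8 (mod 13).
    Then x = 1 + 7·8 = 57, valid modulo lcm(7, 13) = 91: x ≡ 57 (mod 91).
  Combine with x ≡ 2 (mod 4): since gcd(91, 4) = 1, we get a unique residue mod 364.
    Write x = 57 + 91·t and substitute into x ≡ 2 (mod 4): 91·t ≡ 2 − 57 = -55 (mod 4).
    Reduce coefficients mod 4: 3·t ≡ 1 (mod 4).
    The inverse of 3 mod 4 is 3 (since 3·3 = 9 = 2·4 + 1), so t ≡ 3·1 = 3 ≡ 3 (mod 4).
    Then x = 57 + 91·3 = 330, valid modulo lcm(91, 4) = 364: x ≡ 330 (mod 364).
Verify: 330 mod 7 = 1 ✓, 330 mod 13 = 5 ✓, 330 mod 4 = 2 ✓.

x ≡ 330 (mod 364).


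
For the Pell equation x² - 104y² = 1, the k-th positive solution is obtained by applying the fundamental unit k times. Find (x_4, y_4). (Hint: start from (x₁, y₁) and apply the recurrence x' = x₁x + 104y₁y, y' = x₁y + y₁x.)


Step 1: Find the fundamental solution (x₁, y₁) of x² - 104y² = 1.
  Expand √104 as a continued fraction. a₀ = ⌊√104⌋ = 10; iterate m_{k+1} = d_k·a_k − m_k, d_{k+1} = (104 − m_{k+1}²)/d_k, a_{k+1} = ⌊(a₀ + m_{k+1})/d_{k+1}⌋ (starting m₀ = 0, d₀ = 1), with convergents p_k = a_k·p_{k-1} + p_{k-2}, q_k = a_k·q_{k-1} + q_{k-2} (p₋₁ = 1, q₋₁ = 0):
  k = 0: a₀ = 10; p₀/q₀ = 10/1; p₀² − 104·q₀² = 100 − 104 = -4.
  k = 1: m = 10, d = 4, a = ⌊(10 + 10)/4⌋ = 5; p/q = (5·10 + 1)/(5·1 + 0) = 51/5; p² − 104·q² = 2601 − 2600 = 1.
  The first convergent with p² − 104·q² = 1 gives the fundamental solution (x₁, y₁) = (51, 5).
Step 2: Apply the recurrence (x_{n+1}, y_{n+1}) = (x₁x_n + 104y₁y_n, x₁y_n + y₁x_n) repeatedly.
  From (x_1, y_1) = (51, 5): x_2 = 51·51 + 104·5·5 = 5201; y_2 = 51·5 + 5·51 = 510.
  From (x_2, y_2) = (5201, 510): x_3 = 51·5201 + 104·5·510 = 530451; y_3 = 51·510 + 5·5201 = 52015.
  From (x_3, y_3) = (530451, 52015): x_4 = 51·530451 + 104·5·52015 = 54100801; y_4 = 51·52015 + 5·530451 = 5305020.
Step 3: Verify x_4² - 104·y_4² = 2926896668841601 - 2926896668841600 = 1 (should be 1). ✓

(x_1, y_1) = (51, 5); (x_4, y_4) = (54100801, 5305020).


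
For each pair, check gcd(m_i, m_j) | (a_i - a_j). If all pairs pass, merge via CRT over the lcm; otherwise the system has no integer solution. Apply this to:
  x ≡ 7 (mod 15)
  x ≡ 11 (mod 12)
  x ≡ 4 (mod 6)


Moduli 15, 12, 6 are not pairwise coprime, so CRT works modulo lcm(m_i) when all pairwise compatibility conditions hold.
Pairwise compatibility: gcd(m_i, m_j) must divide a_i - a_j for every pair.
Merge one congruence at a time:
  Start: x ≡ 7 (mod 15).
  Combine with x ≡ 11 (mod 12): gcd(15, 12) = 3, and 11 - 7 = 4 is NOT divisible by 3.
    ⇒ system is inconsistent (no integer solution).

No solution (the system is inconsistent).


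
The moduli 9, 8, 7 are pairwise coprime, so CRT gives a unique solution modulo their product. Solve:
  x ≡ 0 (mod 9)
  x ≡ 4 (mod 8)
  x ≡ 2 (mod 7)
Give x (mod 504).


Moduli 9, 8, 7 are pairwise coprime; by CRT there is a unique solution modulo M = 9 · 8 · 7 = 504.
Solve pairwise, accumulating the modulus:
  Start with x ≡ 0 (mod 9).
  Combine with x ≡ 4 (mod 8): since gcd(9, 8) = 1, we get a unique residue mod 72.
    Write x = 0 + 9·t and substitute into x ≡ 4 (mod 8): 9·t ≡ 4 − 0 = 4 (mod 8).
    Reduce coefficients mod 8: 1·t ≡ 4 (mod 8).
    So t ≡ 4 (mod 8).
    Then x = 0 + 9·4 = 36, valid modulo lcm(9, 8) = 72: x ≡ 36 (mod 72).
  Combine with x ≡ 2 (mod 7): since gcd(72, 7) = 1, we get a unique residue mod 504.
    Write x = 36 + 72·t and substitute into x ≡ 2 (mod 7): 72·t ≡ 2 − 36 = -34 (mod 7).
    Reduce coefficients mod 7: 2·t ≡ 1 (mod 7).
    The inverse of 2 mod 7 is 4 (since 2·4 = 8 = 1·7 + 1), so t ≡ 4·1 = 4 ≡ 4 (mod 7).
    Then x = 36 + 72·4 = 324, valid modulo lcm(72, 7) = 504: x ≡ 324 (mod 504).
Verify: 324 mod 9 = 0 ✓, 324 mod 8 = 4 ✓, 324 mod 7 = 2 ✓.

x ≡ 324 (mod 504).


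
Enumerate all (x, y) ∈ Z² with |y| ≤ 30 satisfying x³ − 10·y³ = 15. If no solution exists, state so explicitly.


The equation is x³ - 10y³ = 15. For fixed y, x³ = 10·y³ + 15, so a solution requires the RHS to be a perfect cube.
Strategy: iterate y from -30 to 30, compute RHS = 10·y³ + 15, and check whether it is a (positive or negative) perfect cube.
Check small values of y:
  y = 0: RHS = 15 is not a perfect cube.
  y = 1: RHS = 25 is not a perfect cube.
  y = -1: RHS = 5 is not a perfect cube.
  y = 2: RHS = 95 is not a perfect cube.
  y = -2: RHS = -65 is not a perfect cube.
  y = 3: RHS = 285 is not a perfect cube.
  y = -3: RHS = -255 is not a perfect cube.
Continuing the search up to |y| = 30 finds no solutions either.
No (x, y) in the scanned range satisfies the equation.

No integer solutions with |y| ≤ 30.


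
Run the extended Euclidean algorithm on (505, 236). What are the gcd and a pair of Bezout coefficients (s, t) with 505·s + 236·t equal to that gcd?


Euclidean algorithm on (505, 236) — divide until remainder is 0:
  505 = 2 · 236 + 33
  236 = 7 · 33 + 5
  33 = 6 · 5 + 3
  5 = 1 · 3 + 2
  3 = 1 · 2 + 1
  2 = 2 · 1 + 0
gcd(505, 236) = 1.
Track Bezout coefficients alongside the remainders: start with r₀ = 505 = a·1 + b·0 (s = 1, t = 0) and r₁ = 236 = a·0 + b·1 (s = 0, t = 1); each new remainder r_{k+1} = r_{k-1} − q_k·r_k inherits s_{k+1} = s_{k-1} − q_k·s_k, t_{k+1} = t_{k-1} − q_k·t_k, so r_k = a·s_k + b·t_k at every step:
  q = 2: r = 33, s = 1 − 2·0 = 1, t = 0 − 2·1 = -2  (check: 505·1 + 236·(-2) = 33)
  q = 7: r = 5, s = 0 − 7·1 = -7, t = 1 − 7·(-2) = 15  (check: 505·(-7) + 236·15 = 5)
  q = 6: r = 3, s = 1 − 6·(-7) = 43, t = -2 − 6·15 = -92  (check: 505·43 + 236·(-92) = 3)
  q = 1: r = 2, s = -7 − 1·43 = -50, t = 15 − 1·(-92) = 107  (check: 505·(-50) + 236·107 = 2)
  q = 1: r = 1, s = 43 − 1·(-50) = 93, t = -92 − 1·107 = -199  (check: 505·93 + 236·(-199) = 1)
The row with r = 1 (the gcd) gives the Bezout coefficients s = 93, t = -199.
Result: 505 · (93) + 236 · (-199) = 1.

gcd(505, 236) = 1; s = 93, t = -199 (check: 505·93 + 236·(-199) = 1).


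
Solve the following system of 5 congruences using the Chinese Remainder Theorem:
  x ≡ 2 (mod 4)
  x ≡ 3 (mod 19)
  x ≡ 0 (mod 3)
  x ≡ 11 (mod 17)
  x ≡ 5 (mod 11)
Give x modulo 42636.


Product of moduli M = 4 · 19 · 3 · 17 · 11 = 42636.
Merge one congruence at a time:
  Start: x ≡ 2 (mod 4).
  Combine with x ≡ 3 (mod 19); new modulus lcm = 76.
    Write x = 2 + 4·t and substitute into x ≡ 3 (mod 19): 4·t ≡ 3 − 2 = 1 (mod 19).
    The inverse of 4 mod 19 is 5 (since 4·5 = 20 = 1·19 + 1), so t ≡ 5·1 = 5 ≡ 5 (mod 19).
    Then x = 2 + 4·5 = 22, valid modulo lcm(4, 19) = 76: x ≡ 22 (mod 76).
  Combine with x ≡ 0 (mod 3); new modulus lcm = 228.
    Write x = 22 + 76·t and substitute into x ≡ 0 (mod 3): 76·t ≡ 0 − 22 = -22 (mod 3).
    Reduce coefficients mod 3: 1·t ≡ 2 (mod 3).
    So t ≡ 2 (mod 3).
    Then x = 22 + 76·2 = 174, valid modulo lcm(76, 3) = 228: x ≡ 174 (mod 228).
  Combine with x ≡ 11 (mod 17); new modulus lcm = 3876.
    Write x = 174 + 228·t and substitute into x ≡ 11 (mod 17): 228·t ≡ 11 − 174 = -163 (mod 17).
    Reduce coefficients mod 17: 7·t ≡ 7 (mod 17).
    The inverse of 7 mod 17 is 5 (since 7·5 = 35 = 2·17 + 1), so t ≡ 5·7 = 35 ≡ 1 (mod 17).
    Then x = 174 + 228·1 = 402, valid modulo lcm(228, 17) = 3876: x ≡ 402 (mod 3876).
  Combine with x ≡ 5 (mod 11); new modulus lcm = 42636.
    Write x = 402 + 3876·t and substitute into x ≡ 5 (mod 11): 3876·t ≡ 5 − 402 = -397 (mod 11).
    Reduce coefficients mod 11: 4·t ≡ 10 (mod 11).
    The inverse of 4 mod 11 is 3 (since 4·3 = 12 = 1·11 + 1), so t ≡ 3·10 = 30 ≡ 8 (mod 11).
    Then x = 402 + 3876·8 = 31410, valid modulo lcm(3876, 11) = 42636: x ≡ 31410 (mod 42636).
Verify against each original: 31410 mod 4 = 2, 31410 mod 19 = 3, 31410 mod 3 = 0, 31410 mod 17 = 11, 31410 mod 11 = 5.

x ≡ 31410 (mod 42636).


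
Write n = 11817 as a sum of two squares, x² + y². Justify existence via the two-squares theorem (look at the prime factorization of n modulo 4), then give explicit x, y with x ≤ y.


Step 1: Factor n = 11817 = 3^2 · 13 · 101.
Step 2: Check the mod-4 condition on each prime factor: 3 ≡ 3 (mod 4), exponent 2 (must be even); 13 ≡ 1 (mod 4), exponent 1; 101 ≡ 1 (mod 4), exponent 1.
All primes ≡ 3 (mod 4) appear to even exponent (or don't appear), so by the two-squares theorem n IS expressible as a sum of two squares.
Step 3: Build a representation. Group n = k² · m with k = 3 and m = 13 · 101 = 1313 (a product of primes ≡ 1 (mod 4)); a representation of m scales to one of n via (k·x)² + (k·y)² = k²(x² + y²). Each prime p ≡ 1 (mod 4) is itself a sum of two squares; find a² by testing p − a² for a perfect square:
  13: 13 − 1² = 12, 13 − 2² = 9 = 3² ⇒ 13 = 2² + 3².
  101: 101 − 1² = 100 = 10² ⇒ 101 = 1² + 10².
  Combine using the Brahmagupta–Fibonacci identity (a² + b²)(c² + d²) = (ac − bd)² + (ad + bc)² = (ac + bd)² + (ad − bc)²:
  13 · 101 = 1313: from (2² + 3²)(1² + 10²), take (2·1 − 3·10, 2·10 + 3·1) = (2 − 30, 20 + 3) = (-28, 23); dropping signs (only squares matter) gives (28, 23); check 28² + 23² = 784 + 529 = 1313 ✓.
  Scale by k = 3: (3·28, 3·23) = (84, 69).
Step 4: Order so x ≤ y and verify: 69² + 84² = 4761 + 7056 = 11817 = n. ✓

n = 11817 = 69² + 84² (one valid representation with x ≤ y).


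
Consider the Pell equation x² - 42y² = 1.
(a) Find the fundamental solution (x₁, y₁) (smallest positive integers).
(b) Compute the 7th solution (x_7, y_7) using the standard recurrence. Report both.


Step 1: Find the fundamental solution (x₁, y₁) of x² - 42y² = 1.
  Expand √42 as a continued fraction. a₀ = ⌊√42⌋ = 6; iterate m_{k+1} = d_k·a_k − m_k, d_{k+1} = (42 − m_{k+1}²)/d_k, a_{k+1} = ⌊(a₀ + m_{k+1})/d_{k+1}⌋ (starting m₀ = 0, d₀ = 1), with convergents p_k = a_k·p_{k-1} + p_{k-2}, q_k = a_k·q_{k-1} + q_{k-2} (p₋₁ = 1, q₋₁ = 0):
  k = 0: a₀ = 6; p₀/q₀ = 6/1; p₀² − 42·q₀² = 36 − 42 = -6.
  k = 1: m = 6, d = 6, a = ⌊(6 + 6)/6⌋ = 2; p/q = (2·6 + 1)/(2·1 + 0) = 13/2; p² − 42·q² = 169 − 168 = 1.
  The first convergent with p² − 42·q² = 1 gives the fundamental solution (x₁, y₁) = (13, 2).
Step 2: Apply the recurrence (x_{n+1}, y_{n+1}) = (x₁x_n + 42y₁y_n, x₁y_n + y₁x_n) repeatedly.
  From (x_1, y_1) = (13, 2): x_2 = 13·13 + 42·2·2 = 337; y_2 = 13·2 + 2·13 = 52.
  From (x_2, y_2) = (337, 52): x_3 = 13·337 + 42·2·52 = 8749; y_3 = 13·52 + 2·337 = 1350.
  From (x_3, y_3) = (8749, 1350): x_4 = 13·8749 + 42·2·1350 = 227137; y_4 = 13·1350 + 2·8749 = 35048.
  From (x_4, y_4) = (227137, 35048): x_5 = 13·227137 + 42·2·35048 = 5896813; y_5 = 13·35048 + 2·227137 = 909898.
  From (x_5, y_5) = (5896813, 909898): x_6 = 13·5896813 + 42·2·909898 = 153090001; y_6 = 13·909898 + 2·5896813 = 23622300.
  From (x_6, y_6) = (153090001, 23622300): x_7 = 13·153090001 + 42·2·23622300 = 3974443213; y_7 = 13·23622300 + 2·153090001 = 613269902.
Step 3: Verify x_7² - 42·y_7² = 15796198853361763369 - 15796198853361763368 = 1 (should be 1). ✓

(x_1, y_1) = (13, 2); (x_7, y_7) = (3974443213, 613269902).


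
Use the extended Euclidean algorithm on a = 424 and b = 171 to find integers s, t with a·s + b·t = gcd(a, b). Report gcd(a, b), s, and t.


Euclidean algorithm on (424, 171) — divide until remainder is 0:
  424 = 2 · 171 + 82
  171 = 2 · 82 + 7
  82 = 11 · 7 + 5
  7 = 1 · 5 + 2
  5 = 2 · 2 + 1
  2 = 2 · 1 + 0
gcd(424, 171) = 1.
Track Bezout coefficients alongside the remainders: start with r₀ = 424 = a·1 + b·0 (s = 1, t = 0) and r₁ = 171 = a·0 + b·1 (s = 0, t = 1); each new remainder r_{k+1} = r_{k-1} − q_k·r_k inherits s_{k+1} = s_{k-1} − q_k·s_k, t_{k+1} = t_{k-1} − q_k·t_k, so r_k = a·s_k + b·t_k at every step:
  q = 2: r = 82, s = 1 − 2·0 = 1, t = 0 − 2·1 = -2  (check: 424·1 + 171·(-2) = 82)
  q = 2: r = 7, s = 0 − 2·1 = -2, t = 1 − 2·(-2) = 5  (check: 424·(-2) + 171·5 = 7)
  q = 11: r = 5, s = 1 − 11·(-2) = 23, t = -2 − 11·5 = -57  (check: 424·23 + 171·(-57) = 5)
  q = 1: r = 2, s = -2 − 1·23 = -25, t = 5 − 1·(-57) = 62  (check: 424·(-25) + 171·62 = 2)
  q = 2: r = 1, s = 23 − 2·(-25) = 73, t = -57 − 2·62 = -181  (check: 424·73 + 171·(-181) = 1)
The row with r = 1 (the gcd) gives the Bezout coefficients s = 73, t = -181.
Result: 424 · (73) + 171 · (-181) = 1.

gcd(424, 171) = 1; s = 73, t = -181 (check: 424·73 + 171·(-181) = 1).


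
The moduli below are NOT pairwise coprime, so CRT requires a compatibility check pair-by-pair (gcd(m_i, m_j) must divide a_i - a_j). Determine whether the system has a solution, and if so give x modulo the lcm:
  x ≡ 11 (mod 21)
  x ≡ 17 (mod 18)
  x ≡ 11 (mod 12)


Moduli 21, 18, 12 are not pairwise coprime, so CRT works modulo lcm(m_i) when all pairwise compatibility conditions hold.
Pairwise compatibility: gcd(m_i, m_j) must divide a_i - a_j for every pair.
Merge one congruence at a time:
  Start: x ≡ 11 (mod 21).
  Combine with x ≡ 17 (mod 18): gcd(21, 18) = 3; 17 - 11 = 6, which IS divisible by 3, so compatible.
    Write x = 11 + 21·t and substitute into x ≡ 17 (mod 18): 21·t ≡ 17 − 11 = 6 (mod 18).
    Divide the congruence (and modulus) by g = 3: 7·t ≡ 2 (mod 6).
    Reduce coefficients mod 6: 1·t ≡ 2 (mod 6).
    So t ≡ 2 (mod 6).
    Then x = 11 + 21·2 = 53, valid modulo lcm(21, 18) = 126: x ≡ 53 (mod 126).
  Combine with x ≡ 11 (mod 12): gcd(126, 12) = 6; 11 - 53 = -42, which IS divisible by 6, so compatible.
    Write x = 53 + 126·t and substitute into x ≡ 11 (mod 12): 126·t ≡ 11 − 53 = -42 (mod 12).
    Divide the congruence (and modulus) by g = 6: 21·t ≡ -7 (mod 2).
    Reduce coefficients mod 2: 1·t ≡ 1 (mod 2).
    So t ≡ 1 (mod 2).
    Then x = 53 + 126·1 = 179, valid modulo lcm(126, 12) = 252: x ≡ 179 (mod 252).
Verify: 179 mod 21 = 11, 179 mod 18 = 17, 179 mod 12 = 11.

x ≡ 179 (mod 252).


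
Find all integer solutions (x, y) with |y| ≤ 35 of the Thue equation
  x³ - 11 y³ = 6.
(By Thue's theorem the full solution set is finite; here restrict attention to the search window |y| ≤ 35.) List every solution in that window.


The equation is x³ - 11y³ = 6. For fixed y, x³ = 11·y³ + 6, so a solution requires the RHS to be a perfect cube.
Strategy: iterate y from -35 to 35, compute RHS = 11·y³ + 6, and check whether it is a (positive or negative) perfect cube.
Check small values of y:
  y = 0: RHS = 6 is not a perfect cube.
  y = 1: RHS = 17 is not a perfect cube.
  y = -1: RHS = -5 is not a perfect cube.
  y = 2: RHS = 94 is not a perfect cube.
  y = -2: RHS = -82 is not a perfect cube.
  y = 3: RHS = 303 is not a perfect cube.
  y = -3: RHS = -291 is not a perfect cube.
Continuing the search up to |y| = 35 finds no solutions either.
No (x, y) in the scanned range satisfies the equation.

No integer solutions with |y| ≤ 35.


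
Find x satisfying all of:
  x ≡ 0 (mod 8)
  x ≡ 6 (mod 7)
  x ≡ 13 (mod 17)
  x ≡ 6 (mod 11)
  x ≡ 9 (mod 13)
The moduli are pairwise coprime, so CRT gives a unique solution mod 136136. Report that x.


Product of moduli M = 8 · 7 · 17 · 11 · 13 = 136136.
Merge one congruence at a time:
  Start: x ≡ 0 (mod 8).
  Combine with x ≡ 6 (mod 7); new modulus lcm = 56.
    Write x = 0 + 8·t and substitute into x ≡ 6 (mod 7): 8·t ≡ 6 − 0 = 6 (mod 7).
    Reduce coefficients mod 7: 1·t ≡ 6 (mod 7).
    So t ≡ 6 (mod 7).
    Then x = 0 + 8·6 = 48, valid modulo lcm(8, 7) = 56: x ≡ 48 (mod 56).
  Combine with x ≡ 13 (mod 17); new modulus lcm = 952.
    Write x = 48 + 56·t and substitute into x ≡ 13 (mod 17): 56·t ≡ 13 − 48 = -35 (mod 17).
    Reduce coefficients mod 17: 5·t ≡ 16 (mod 17).
    The inverse of 5 mod 17 is 7 (since 5·7 = 35 = 2·17 + 1), so t ≡ 7·16 = 112 ≡ 10 (mod 17).
    Then x = 48 + 56·10 = 608, valid modulo lcm(56, 17) = 952: x ≡ 608 (mod 952).
  Combine with x ≡ 6 (mod 11); new modulus lcm = 10472.
    Write x = 608 + 952·t and substitute into x ≡ 6 (mod 11): 952·t ≡ 6 − 608 = -602 (mod 11).
    Reduce coefficients mod 11: 6·t ≡ 3 (mod 11).
    The inverse of 6 mod 11 is 2 (since 6·2 = 12 = 1·11 + 1), so t ≡ 2·3 = 6 ≡ 6 (mod 11).
    Then x = 608 + 952·6 = 6320, valid modulo lcm(952, 11) = 10472: x ≡ 6320 (mod 10472).
  Combine with x ≡ 9 (mod 13); new modulus lcm = 136136.
    Write x = 6320 + 10472·t and substitute into x ≡ 9 (mod 13): 10472·t ≡ 9 − 6320 = -6311 (mod 13).
    Reduce coefficients mod 13: 7·t ≡ 7 (mod 13).
    The inverse of 7 mod 13 is 2 (since 7·2 = 14 = 1·13 + 1), so t ≡ 2·7 = 14 ≡ 1 (mod 13).
    Then x = 6320 + 10472·1 = 16792, valid modulo lcm(10472, 13) = 136136: x ≡ 16792 (mod 136136).
Verify against each original: 16792 mod 8 = 0, 16792 mod 7 = 6, 16792 mod 17 = 13, 16792 mod 11 = 6, 16792 mod 13 = 9.

x ≡ 16792 (mod 136136).


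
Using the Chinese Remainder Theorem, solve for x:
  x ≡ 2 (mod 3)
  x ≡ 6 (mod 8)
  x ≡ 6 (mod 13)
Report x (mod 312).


Moduli 3, 8, 13 are pairwise coprime; by CRT there is a unique solution modulo M = 3 · 8 · 13 = 312.
Solve pairwise, accumulating the modulus:
  Start with x ≡ 2 (mod 3).
  Combine with x ≡ 6 (mod 8): since gcd(3, 8) = 1, we get a unique residue mod 24.
    Write x = 2 + 3·t and substitute into x ≡ 6 (mod 8): 3·t ≡ 6 − 2 = 4 (mod 8).
    The inverse of 3 mod 8 is 3 (since 3·3 = 9 = 1·8 + 1), so t ≡ 3·4 = 12 ≡ 4 (mod 8).
    Then x = 2 + 3·4 = 14, valid modulo lcm(3, 8) = 24: x ≡ 14 (mod 24).
  Combine with x ≡ 6 (mod 13): since gcd(24, 13) = 1, we get a unique residue mod 312.
    Write x = 14 + 24·t and substitute into x ≡ 6 (mod 13): 24·t ≡ 6 − 14 = -8 (mod 13).
    Reduce coefficients mod 13: 11·t ≡ 5 (mod 13).
    The inverse of 11 mod 13 is 6 (since 11·6 = 66 = 5·13 + 1), so t ≡ 6·5 = 30 ≡ 4 (mod 13).
    Then x = 14 + 24·4 = 110, valid modulo lcm(24, 13) = 312: x ≡ 110 (mod 312).
Verify: 110 mod 3 = 2 ✓, 110 mod 8 = 6 ✓, 110 mod 13 = 6 ✓.

x ≡ 110 (mod 312).


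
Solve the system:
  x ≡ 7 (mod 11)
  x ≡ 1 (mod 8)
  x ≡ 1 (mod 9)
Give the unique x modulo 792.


Moduli 11, 8, 9 are pairwise coprime; by CRT there is a unique solution modulo M = 11 · 8 · 9 = 792.
Solve pairwise, accumulating the modulus:
  Start with x ≡ 7 (mod 11).
  Combine with x ≡ 1 (mod 8): since gcd(11, 8) = 1, we get a unique residue mod 88.
    Write x = 7 + 11·t and substitute into x ≡ 1 (mod 8): 11·t ≡ 1 − 7 = -6 (mod 8).
    Reduce coefficients mod 8: 3·t ≡ 2 (mod 8).
    The inverse of 3 mod 8 is 3 (since 3·3 = 9 = 1·8 + 1), so t ≡ 3·2 = 6 ≡ 6 (mod 8).
    Then x = 7 + 11·6 = 73, valid modulo lcm(11, 8) = 88: x ≡ 73 (mod 88).
  Combine with x ≡ 1 (mod 9): since gcd(88, 9) = 1, we get a unique residue mod 792.
    Write x = 73 + 88·t and substitute into x ≡ 1 (mod 9): 88·t ≡ 1 − 73 = -72 (mod 9).
    Reduce coefficients mod 9: 7·t ≡ 0 (mod 9).
    The inverse of 7 mod 9 is 4 (since 7·4 = 28 = 3·9 + 1), so t ≡ 4·0 = 0 ≡ 0 (mod 9).
    Then x = 73 + 88·0 = 73, valid modulo lcm(88, 9) = 792: x ≡ 73 (mod 792).
Verify: 73 mod 11 = 7 ✓, 73 mod 8 = 1 ✓, 73 mod 9 = 1 ✓.

x ≡ 73 (mod 792).


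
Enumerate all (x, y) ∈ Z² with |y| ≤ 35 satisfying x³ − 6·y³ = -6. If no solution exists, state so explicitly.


The equation is x³ - 6y³ = -6. For fixed y, x³ = 6·y³ − 6, so a solution requires the RHS to be a perfect cube.
Strategy: iterate y from -35 to 35, compute RHS = 6·y³ − 6, and check whether it is a (positive or negative) perfect cube.
Check small values of y:
  y = 0: RHS = -6 is not a perfect cube.
  y = 1: RHS = 0 = (0)³ ⇒ x = 0 works.
  y = -1: RHS = -12 is not a perfect cube.
  y = 2: RHS = 42 is not a perfect cube.
  y = -2: RHS = -54 is not a perfect cube.
  y = 3: RHS = 156 is not a perfect cube.
  y = -3: RHS = -168 is not a perfect cube.
Continuing the search up to |y| = 35 finds no further solutions beyond those listed.
Collected solutions: (0, 1).

Solutions (with |y| ≤ 35): (0, 1).
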